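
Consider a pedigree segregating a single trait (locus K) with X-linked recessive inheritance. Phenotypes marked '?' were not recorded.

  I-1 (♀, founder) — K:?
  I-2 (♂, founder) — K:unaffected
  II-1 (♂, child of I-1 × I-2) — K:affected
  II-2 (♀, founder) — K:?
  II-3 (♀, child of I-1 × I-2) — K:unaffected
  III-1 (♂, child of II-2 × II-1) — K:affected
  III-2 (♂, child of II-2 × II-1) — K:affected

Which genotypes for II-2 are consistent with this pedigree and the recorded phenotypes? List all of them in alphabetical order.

II-2 ∈ {X^KX^k, X^kX^k}

K/I-1 ? ·: X^KX^k|X^kX^k
K/I-2 un ·: X^KY
K/II-1 aff I-1×I-2: X^kY
K/II-2 ? ·: X^KX^k|X^kX^k
K/II-3 un I-1×I-2: X^KX^K|X^KX^k
K/III-1 aff II-2×II-1: X^kY
K/III-2 aff II-2×II-1: X^kY
⇒ K over [I-1,I-2,II-1,II-2,II-3,III-1,III-2]: 6 consistent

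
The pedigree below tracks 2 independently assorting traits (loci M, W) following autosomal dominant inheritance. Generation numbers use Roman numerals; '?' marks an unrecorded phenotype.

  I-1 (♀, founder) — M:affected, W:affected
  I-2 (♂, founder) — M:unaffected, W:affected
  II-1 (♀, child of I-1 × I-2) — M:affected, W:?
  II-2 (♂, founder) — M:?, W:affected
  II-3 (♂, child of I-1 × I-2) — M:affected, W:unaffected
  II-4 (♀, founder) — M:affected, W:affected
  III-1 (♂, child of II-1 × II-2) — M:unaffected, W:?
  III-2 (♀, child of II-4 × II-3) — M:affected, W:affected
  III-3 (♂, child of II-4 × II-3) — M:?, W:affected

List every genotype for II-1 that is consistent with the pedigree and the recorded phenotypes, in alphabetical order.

II-1 ∈ {Mm WW, Mm Ww, Mm ww}

M/I-1 aff ·: Mm|MM
M/I-2 un ·: mm
M/II-1 aff I-1×I-2: Mm
M/II-2 ? ·: mm|Mm
M/II-3 aff I-1×I-2: Mm
M/II-4 aff ·: Mm|MM
M/III-1 un II-1×II-2: mm
M/III-2 aff II-4×II-3: Mm|MM
M/III-3 ? II-4×II-3: mm|Mm|MM
⇒ M over [I-1,I-2,II-1,II-2,II-3,II-4,III-1,III-2,III-3]: 40 consistent
W/I-1 aff ·: Ww
W/I-2 aff ·: Ww
W/II-1 ? I-1×I-2: ww|Ww|WW
W/II-2 aff ·: Ww|WW
W/II-3 un I-1×I-2: ww
W/II-4 aff ·: Ww|WW
W/III-1 ? II-1×II-2: ww|Ww|WW
W/III-2 aff II-4×II-3: Ww
W/III-3 aff II-4×II-3: Ww
⇒ W over [I-1,I-2,II-1,II-2,II-3,II-4,III-1,III-2,III-3]: 22 consistent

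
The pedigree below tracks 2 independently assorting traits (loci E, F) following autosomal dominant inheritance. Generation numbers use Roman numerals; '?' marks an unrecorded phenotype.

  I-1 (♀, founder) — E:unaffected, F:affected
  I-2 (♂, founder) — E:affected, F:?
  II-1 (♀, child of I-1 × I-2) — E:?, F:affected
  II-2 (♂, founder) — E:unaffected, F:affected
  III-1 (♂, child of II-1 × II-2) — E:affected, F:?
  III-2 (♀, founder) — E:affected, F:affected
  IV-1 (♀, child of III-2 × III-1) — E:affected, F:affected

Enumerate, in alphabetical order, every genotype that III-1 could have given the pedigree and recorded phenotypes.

III-1 ∈ {Ee FF, Ee Ff, Ee ff}

E/I-1 un ·: ee
E/I-2 aff ·: Ee|EE
E/II-1 ? I-1×I-2: Ee
E/II-2 un ·: ee
E/III-1 aff II-1×II-2: Ee
E/III-2 aff ·: Ee|EE
E/IV-1 aff III-2×III-1: Ee|EE
⇒ E over [I-1,I-2,II-1,II-2,III-1,III-2,IV-1]: 8 consistent
F/I-1 aff ·: Ff|FF
F/I-2 ? ·: ff|Ff|FF
F/II-1 aff I-1×I-2: Ff|FF
F/II-2 aff ·: Ff|FF
F/III-1 ? II-1×II-2: ff|Ff|FF
F/III-2 aff ·: Ff|FF
F/IV-1 aff III-2×III-1: Ff|FF
⇒ F over [I-1,I-2,II-1,II-2,III-1,III-2,IV-1]: 120 consistent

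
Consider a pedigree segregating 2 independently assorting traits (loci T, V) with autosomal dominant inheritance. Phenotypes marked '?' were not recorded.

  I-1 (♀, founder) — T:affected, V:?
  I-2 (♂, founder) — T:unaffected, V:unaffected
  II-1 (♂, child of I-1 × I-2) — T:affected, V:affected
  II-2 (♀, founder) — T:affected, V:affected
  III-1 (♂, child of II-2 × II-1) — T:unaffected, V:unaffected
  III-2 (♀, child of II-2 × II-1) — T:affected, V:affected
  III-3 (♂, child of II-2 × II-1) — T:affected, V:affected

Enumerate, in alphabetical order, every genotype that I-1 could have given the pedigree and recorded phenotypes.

T/I-1 aff ·: Tt|TT
T/I-2 un ·: tt
T/II-1 aff I-1×I-2: Tt
T/II-2 aff ·: Tt
T/III-1 un II-2×II-1: tt
T/III-2 aff II-2×II-1: Tt|TT
T/III-3 aff II-2×II-1: Tt|TT
⇒ T over [I-1,I-2,II-1,II-2,III-1,III-2,III-3]: 8 consistent
V/I-1 ? ·: Vv|VV
V/I-2 un ·: vv
V/II-1 aff I-1×I-2: Vv
V/II-2 aff ·: Vv
V/III-1 un II-2×II-1: vv
V/III-2 aff II-2×II-1: Vv|VV
V/III-3 aff II-2×II-1: Vv|VV
⇒ V over [I-1,I-2,II-1,II-2,III-1,III-2,III-3]: 8 consistent

I-1 ∈ {TT VV, TT Vv, Tt VV, Tt Vv}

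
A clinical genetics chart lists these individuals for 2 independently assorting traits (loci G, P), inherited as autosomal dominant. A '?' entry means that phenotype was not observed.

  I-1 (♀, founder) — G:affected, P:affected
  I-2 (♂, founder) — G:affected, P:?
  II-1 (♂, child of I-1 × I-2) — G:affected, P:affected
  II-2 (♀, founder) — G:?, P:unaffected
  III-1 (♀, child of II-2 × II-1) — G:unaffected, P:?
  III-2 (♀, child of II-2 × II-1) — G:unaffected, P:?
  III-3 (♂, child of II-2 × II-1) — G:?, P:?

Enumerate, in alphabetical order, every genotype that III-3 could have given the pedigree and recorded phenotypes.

III-3 ∈ {GG Pp, GG pp, Gg Pp, Gg pp, gg Pp, gg pp}

G/I-1 aff ·: Gg|GG
G/I-2 aff ·: Gg|GG
G/II-1 aff I-1×I-2: Gg
G/II-2 ? ·: gg|Gg
G/III-1 un II-2×II-1: gg
G/III-2 un II-2×II-1: gg
G/III-3 ? II-2×II-1: gg|Gg|GG
⇒ G over [I-1,I-2,II-1,II-2,III-1,III-2,III-3]: 15 consistent
P/I-1 aff ·: Pp|PP
P/I-2 ? ·: pp|Pp|PP
P/II-1 aff I-1×I-2: Pp|PP
P/II-2 un ·: pp
P/III-1 ? II-2×II-1: pp|Pp
P/III-2 ? II-2×II-1: pp|Pp
P/III-3 ? II-2×II-1: pp|Pp
⇒ P over [I-1,I-2,II-1,II-2,III-1,III-2,III-3]: 44 consistent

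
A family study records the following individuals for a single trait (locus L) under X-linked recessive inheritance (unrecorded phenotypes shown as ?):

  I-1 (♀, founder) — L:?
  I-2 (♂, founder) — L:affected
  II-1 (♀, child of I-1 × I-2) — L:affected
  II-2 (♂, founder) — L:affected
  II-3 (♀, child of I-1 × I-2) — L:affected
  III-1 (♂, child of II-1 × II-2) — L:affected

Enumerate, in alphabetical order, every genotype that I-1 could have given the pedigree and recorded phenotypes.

L/I-1 ? ·: X^LX^l|X^lX^l
L/I-2 aff ·: X^lY
L/II-1 aff I-1×I-2: X^lX^l
L/II-2 aff ·: X^lY
L/II-3 aff I-1×I-2: X^lX^l
L/III-1 aff II-1×II-2: X^lY
⇒ L over [I-1,I-2,II-1,II-2,II-3,III-1]: 2 consistent

I-1 ∈ {X^LX^l, X^lX^l}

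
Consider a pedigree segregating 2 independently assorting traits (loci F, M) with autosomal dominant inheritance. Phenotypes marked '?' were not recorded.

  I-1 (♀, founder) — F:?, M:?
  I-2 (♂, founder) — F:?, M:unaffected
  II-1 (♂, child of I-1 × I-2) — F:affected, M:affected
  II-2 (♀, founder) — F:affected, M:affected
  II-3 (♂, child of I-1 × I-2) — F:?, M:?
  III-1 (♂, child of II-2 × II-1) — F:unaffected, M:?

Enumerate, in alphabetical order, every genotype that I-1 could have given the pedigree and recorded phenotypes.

I-1 ∈ {FF MM, FF Mm, Ff MM, Ff Mm, ff MM, ff Mm}

F/I-1 ? ·: ff|Ff|FF
F/I-2 ? ·: ff|Ff|FF
F/II-1 aff I-1×I-2: Ff
F/II-2 aff ·: Ff
F/II-3 ? I-1×I-2: ff|Ff|FF
F/III-1 un II-2×II-1: ff
⇒ F over [I-1,I-2,II-1,II-2,II-3,III-1]: 13 consistent
M/I-1 ? ·: Mm|MM
M/I-2 un ·: mm
M/II-1 aff I-1×I-2: Mm
M/II-2 aff ·: Mm|MM
M/II-3 ? I-1×I-2: mm|Mm
M/III-1 ? II-2×II-1: mm|Mm|MM
⇒ M over [I-1,I-2,II-1,II-2,II-3,III-1]: 15 consistent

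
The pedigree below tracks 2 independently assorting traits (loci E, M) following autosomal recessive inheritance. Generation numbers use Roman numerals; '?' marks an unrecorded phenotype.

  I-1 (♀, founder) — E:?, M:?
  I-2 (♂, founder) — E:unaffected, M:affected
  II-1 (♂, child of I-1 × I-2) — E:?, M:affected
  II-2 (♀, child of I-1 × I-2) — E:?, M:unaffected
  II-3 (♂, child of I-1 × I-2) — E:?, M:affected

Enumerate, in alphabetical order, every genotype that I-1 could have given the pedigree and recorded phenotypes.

E/I-1 ? ·: EE|Ee|ee
E/I-2 un ·: EE|Ee
E/II-1 ? I-1×I-2: EE|Ee|ee
E/II-2 ? I-1×I-2: EE|Ee|ee
E/II-3 ? I-1×I-2: EE|Ee|ee
⇒ E over [I-1,I-2,II-1,II-2,II-3]: 53 consistent
M/I-1 ? ·: Mm
M/I-2 aff ·: mm
M/II-1 aff I-1×I-2: mm
M/II-2 un I-1×I-2: Mm
M/II-3 aff I-1×I-2: mm
⇒ M over [I-1,I-2,II-1,II-2,II-3]: 1 consistent

I-1 ∈ {EE Mm, Ee Mm, ee Mm}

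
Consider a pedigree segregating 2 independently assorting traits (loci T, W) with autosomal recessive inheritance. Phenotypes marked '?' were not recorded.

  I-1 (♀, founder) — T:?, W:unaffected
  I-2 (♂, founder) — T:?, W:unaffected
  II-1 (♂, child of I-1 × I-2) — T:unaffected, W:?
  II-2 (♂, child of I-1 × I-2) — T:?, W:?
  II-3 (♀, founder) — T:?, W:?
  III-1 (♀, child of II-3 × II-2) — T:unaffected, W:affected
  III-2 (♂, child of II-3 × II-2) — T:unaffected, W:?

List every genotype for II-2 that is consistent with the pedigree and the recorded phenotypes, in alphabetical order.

II-2 ∈ {TT Ww, TT ww, Tt Ww, Tt ww, tt Ww, tt ww}

T/I-1 ? ·: TT|Tt|tt
T/I-2 ? ·: TT|Tt|tt
T/II-1 un I-1×I-2: TT|Tt
T/II-2 ? I-1×I-2: TT|Tt|tt
T/II-3 ? ·: TT|Tt|tt
T/III-1 un II-3×II-2: TT|Tt
T/III-2 un II-3×II-2: TT|Tt
⇒ T over [I-1,I-2,II-1,II-2,II-3,III-1,III-2]: 140 consistent
W/I-1 un ·: WW|Ww
W/I-2 un ·: WW|Ww
W/II-1 ? I-1×I-2: WW|Ww|ww
W/II-2 ? I-1×I-2: Ww|ww
W/II-3 ? ·: Ww|ww
W/III-1 aff II-3×II-2: ww
W/III-2 ? II-3×II-2: WW|Ww|ww
⇒ W over [I-1,I-2,II-1,II-2,II-3,III-1,III-2]: 44 consistent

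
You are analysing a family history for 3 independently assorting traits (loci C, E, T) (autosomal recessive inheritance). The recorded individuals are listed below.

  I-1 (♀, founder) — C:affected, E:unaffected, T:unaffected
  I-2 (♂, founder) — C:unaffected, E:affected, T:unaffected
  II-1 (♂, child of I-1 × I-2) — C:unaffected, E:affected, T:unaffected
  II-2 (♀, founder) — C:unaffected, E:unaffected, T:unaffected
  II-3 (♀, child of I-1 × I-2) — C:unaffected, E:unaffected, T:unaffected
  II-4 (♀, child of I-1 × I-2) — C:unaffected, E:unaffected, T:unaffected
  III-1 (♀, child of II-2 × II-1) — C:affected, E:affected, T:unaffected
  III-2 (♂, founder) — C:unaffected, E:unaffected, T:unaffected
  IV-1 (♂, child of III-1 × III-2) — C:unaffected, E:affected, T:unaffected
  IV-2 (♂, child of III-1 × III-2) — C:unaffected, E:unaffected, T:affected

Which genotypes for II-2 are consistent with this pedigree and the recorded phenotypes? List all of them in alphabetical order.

C/I-1 aff ·: cc
C/I-2 un ·: CC|Cc
C/II-1 un I-1×I-2: Cc
C/II-2 un ·: Cc
C/II-3 un I-1×I-2: Cc
C/II-4 un I-1×I-2: Cc
C/III-1 aff II-2×II-1: cc
C/III-2 un ·: CC|Cc
C/IV-1 un III-1×III-2: Cc
C/IV-2 un III-1×III-2: Cc
⇒ C over [I-1,I-2,II-1,II-2,II-3,II-4,III-1,III-2,IV-1,IV-2]: 4 consistent
E/I-1 un ·: Ee
E/I-2 aff ·: ee
E/II-1 aff I-1×I-2: ee
E/II-2 un ·: Ee
E/II-3 un I-1×I-2: Ee
E/II-4 un I-1×I-2: Ee
E/III-1 aff II-2×II-1: ee
E/III-2 un ·: Ee
E/IV-1 aff III-1×III-2: ee
E/IV-2 un III-1×III-2: Ee
⇒ E over [I-1,I-2,II-1,II-2,II-3,II-4,III-1,III-2,IV-1,IV-2]: 1 consistent
T/I-1 un ·: TT|Tt
T/I-2 un ·: TT|Tt
T/II-1 un I-1×I-2: TT|Tt
T/II-2 un ·: TT|Tt
T/II-3 un I-1×I-2: TT|Tt
T/II-4 un I-1×I-2: TT|Tt
T/III-1 un II-2×II-1: Tt
T/III-2 un ·: Tt
T/IV-1 un III-1×III-2: TT|Tt
T/IV-2 aff III-1×III-2: tt
⇒ T over [I-1,I-2,II-1,II-2,II-3,II-4,III-1,III-2,IV-1,IV-2]: 74 consistent

II-2 ∈ {Cc Ee TT, Cc Ee Tt}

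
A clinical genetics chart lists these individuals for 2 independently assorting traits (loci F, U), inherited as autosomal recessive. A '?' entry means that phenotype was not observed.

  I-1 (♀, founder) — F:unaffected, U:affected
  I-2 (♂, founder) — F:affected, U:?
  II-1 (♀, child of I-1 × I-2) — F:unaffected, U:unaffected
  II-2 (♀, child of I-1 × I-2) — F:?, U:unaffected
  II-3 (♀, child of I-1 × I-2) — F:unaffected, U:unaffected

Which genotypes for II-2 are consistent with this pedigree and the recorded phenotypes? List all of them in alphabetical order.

F/I-1 un ·: FF|Ff
F/I-2 aff ·: ff
F/II-1 un I-1×I-2: Ff
F/II-2 ? I-1×I-2: Ff|ff
F/II-3 un I-1×I-2: Ff
⇒ F over [I-1,I-2,II-1,II-2,II-3]: 3 consistent
U/I-1 aff ·: uu
U/I-2 ? ·: UU|Uu
U/II-1 un I-1×I-2: Uu
U/II-2 un I-1×I-2: Uu
U/II-3 un I-1×I-2: Uu
⇒ U over [I-1,I-2,II-1,II-2,II-3]: 2 consistent

II-2 ∈ {Ff Uu, ff Uu}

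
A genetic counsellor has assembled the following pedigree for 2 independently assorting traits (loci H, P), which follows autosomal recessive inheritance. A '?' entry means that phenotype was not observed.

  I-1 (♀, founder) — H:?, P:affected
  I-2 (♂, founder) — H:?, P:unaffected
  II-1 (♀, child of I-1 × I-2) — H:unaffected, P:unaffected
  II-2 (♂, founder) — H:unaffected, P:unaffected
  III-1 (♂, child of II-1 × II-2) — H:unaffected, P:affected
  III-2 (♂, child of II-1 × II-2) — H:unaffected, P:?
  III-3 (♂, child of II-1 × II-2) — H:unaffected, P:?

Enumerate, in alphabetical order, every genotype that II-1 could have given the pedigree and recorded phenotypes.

II-1 ∈ {HH Pp, Hh Pp}

H/I-1 ? ·: HH|Hh|hh
H/I-2 ? ·: HH|Hh|hh
H/II-1 un I-1×I-2: HH|Hh
H/II-2 un ·: HH|Hh
H/III-1 un II-1×II-2: HH|Hh
H/III-2 un II-1×II-2: HH|Hh
H/III-3 un II-1×II-2: HH|Hh
⇒ H over [I-1,I-2,II-1,II-2,III-1,III-2,III-3]: 148 consistent
P/I-1 aff ·: pp
P/I-2 un ·: PP|Pp
P/II-1 un I-1×I-2: Pp
P/II-2 un ·: Pp
P/III-1 aff II-1×II-2: pp
P/III-2 ? II-1×II-2: PP|Pp|pp
P/III-3 ? II-1×II-2: PP|Pp|pp
⇒ P over [I-1,I-2,II-1,II-2,III-1,III-2,III-3]: 18 consistent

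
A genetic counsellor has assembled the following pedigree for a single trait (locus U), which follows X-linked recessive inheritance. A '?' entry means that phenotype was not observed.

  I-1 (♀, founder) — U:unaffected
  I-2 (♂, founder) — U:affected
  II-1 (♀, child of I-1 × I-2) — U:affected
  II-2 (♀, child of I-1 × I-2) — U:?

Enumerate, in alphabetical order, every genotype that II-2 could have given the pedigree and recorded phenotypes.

II-2 ∈ {X^UX^u, X^uX^u}

U/I-1 un ·: X^UX^u
U/I-2 aff ·: X^uY
U/II-1 aff I-1×I-2: X^uX^u
U/II-2 ? I-1×I-2: X^UX^u|X^uX^u
⇒ U over [I-1,I-2,II-1,II-2]: 2 consistent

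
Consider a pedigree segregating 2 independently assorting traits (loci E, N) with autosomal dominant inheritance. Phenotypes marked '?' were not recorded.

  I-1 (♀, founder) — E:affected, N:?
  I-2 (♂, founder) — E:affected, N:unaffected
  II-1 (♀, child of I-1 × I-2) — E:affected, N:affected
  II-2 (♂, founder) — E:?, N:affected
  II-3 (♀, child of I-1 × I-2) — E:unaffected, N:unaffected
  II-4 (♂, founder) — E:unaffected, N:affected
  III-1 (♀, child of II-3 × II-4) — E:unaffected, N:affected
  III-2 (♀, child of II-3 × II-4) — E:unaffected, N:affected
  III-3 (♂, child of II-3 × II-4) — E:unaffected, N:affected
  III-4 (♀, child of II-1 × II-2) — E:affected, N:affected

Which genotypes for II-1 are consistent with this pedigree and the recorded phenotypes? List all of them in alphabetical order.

E/I-1 aff ·: Ee
E/I-2 aff ·: Ee
E/II-1 aff I-1×I-2: Ee|EE
E/II-2 ? ·: ee|Ee|EE
E/II-3 un I-1×I-2: ee
E/II-4 un ·: ee
E/III-1 un II-3×II-4: ee
E/III-2 un II-3×II-4: ee
E/III-3 un II-3×II-4: ee
E/III-4 aff II-1×II-2: Ee|EE
⇒ E over [I-1,I-2,II-1,II-2,II-3,II-4,III-1,III-2,III-3,III-4]: 9 consistent
N/I-1 ? ·: Nn
N/I-2 un ·: nn
N/II-1 aff I-1×I-2: Nn
N/II-2 aff ·: Nn|NN
N/II-3 un I-1×I-2: nn
N/II-4 aff ·: Nn|NN
N/III-1 aff II-3×II-4: Nn
N/III-2 aff II-3×II-4: Nn
N/III-3 aff II-3×II-4: Nn
N/III-4 aff II-1×II-2: Nn|NN
⇒ N over [I-1,I-2,II-1,II-2,II-3,II-4,III-1,III-2,III-3,III-4]: 8 consistent

II-1 ∈ {EE Nn, Ee Nn}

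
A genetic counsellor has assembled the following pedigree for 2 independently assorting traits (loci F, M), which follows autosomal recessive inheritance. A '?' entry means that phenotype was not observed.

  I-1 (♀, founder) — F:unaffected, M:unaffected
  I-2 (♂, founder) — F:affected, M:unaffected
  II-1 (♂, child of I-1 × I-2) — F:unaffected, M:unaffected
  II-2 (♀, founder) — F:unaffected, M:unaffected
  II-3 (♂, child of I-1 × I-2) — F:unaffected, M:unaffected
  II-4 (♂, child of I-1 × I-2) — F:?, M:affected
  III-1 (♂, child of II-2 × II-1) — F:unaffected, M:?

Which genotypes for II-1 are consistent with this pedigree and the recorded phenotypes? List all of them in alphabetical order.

F/I-1 un ·: FF|Ff
F/I-2 aff ·: ff
F/II-1 un I-1×I-2: Ff
F/II-2 un ·: FF|Ff
F/II-3 un I-1×I-2: Ff
F/II-4 ? I-1×I-2: Ff|ff
F/III-1 un II-2×II-1: FF|Ff
⇒ F over [I-1,I-2,II-1,II-2,II-3,II-4,III-1]: 12 consistent
M/I-1 un ·: Mm
M/I-2 un ·: Mm
M/II-1 un I-1×I-2: MM|Mm
M/II-2 un ·: MM|Mm
M/II-3 un I-1×I-2: MM|Mm
M/II-4 aff I-1×I-2: mm
M/III-1 ? II-2×II-1: MM|Mm|mm
⇒ M over [I-1,I-2,II-1,II-2,II-3,II-4,III-1]: 16 consistent

II-1 ∈ {Ff MM, Ff Mm}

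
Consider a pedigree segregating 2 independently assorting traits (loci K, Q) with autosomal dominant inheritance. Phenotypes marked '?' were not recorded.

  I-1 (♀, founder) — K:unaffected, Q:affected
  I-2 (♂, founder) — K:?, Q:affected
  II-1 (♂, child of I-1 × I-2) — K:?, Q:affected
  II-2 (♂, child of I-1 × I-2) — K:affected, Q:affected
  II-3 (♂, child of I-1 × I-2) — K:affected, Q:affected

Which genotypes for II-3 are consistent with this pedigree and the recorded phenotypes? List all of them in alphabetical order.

II-3 ∈ {Kk QQ, Kk Qq}

K/I-1 un ·: kk
K/I-2 ? ·: Kk|KK
K/II-1 ? I-1×I-2: kk|Kk
K/II-2 aff I-1×I-2: Kk
K/II-3 aff I-1×I-2: Kk
⇒ K over [I-1,I-2,II-1,II-2,II-3]: 3 consistent
Q/I-1 aff ·: Qq|QQ
Q/I-2 aff ·: Qq|QQ
Q/II-1 aff I-1×I-2: Qq|QQ
Q/II-2 aff I-1×I-2: Qq|QQ
Q/II-3 aff I-1×I-2: Qq|QQ
⇒ Q over [I-1,I-2,II-1,II-2,II-3]: 25 consistent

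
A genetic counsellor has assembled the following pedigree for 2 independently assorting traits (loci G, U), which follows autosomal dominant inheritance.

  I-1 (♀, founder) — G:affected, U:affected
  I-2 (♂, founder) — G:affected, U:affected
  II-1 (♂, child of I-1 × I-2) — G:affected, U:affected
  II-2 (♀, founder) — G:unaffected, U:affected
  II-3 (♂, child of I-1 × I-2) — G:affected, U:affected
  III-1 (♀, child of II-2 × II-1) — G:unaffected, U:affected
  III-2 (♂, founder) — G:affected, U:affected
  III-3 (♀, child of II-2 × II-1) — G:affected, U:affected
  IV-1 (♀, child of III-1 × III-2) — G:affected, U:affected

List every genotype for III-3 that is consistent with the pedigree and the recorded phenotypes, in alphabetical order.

III-3 ∈ {Gg UU, Gg Uu}

G/I-1 aff ·: Gg|GG
G/I-2 aff ·: Gg|GG
G/II-1 aff I-1×I-2: Gg
G/II-2 un ·: gg
G/II-3 aff I-1×I-2: Gg|GG
G/III-1 un II-2×II-1: gg
G/III-2 aff ·: Gg|GG
G/III-3 aff II-2×II-1: Gg
G/IV-1 aff III-1×III-2: Gg
⇒ G over [I-1,I-2,II-1,II-2,II-3,III-1,III-2,III-3,IV-1]: 12 consistent
U/I-1 aff ·: Uu|UU
U/I-2 aff ·: Uu|UU
U/II-1 aff I-1×I-2: Uu|UU
U/II-2 aff ·: Uu|UU
U/II-3 aff I-1×I-2: Uu|UU
U/III-1 aff II-2×II-1: Uu|UU
U/III-2 aff ·: Uu|UU
U/III-3 aff II-2×II-1: Uu|UU
U/IV-1 aff III-1×III-2: Uu|UU
⇒ U over [I-1,I-2,II-1,II-2,II-3,III-1,III-2,III-3,IV-1]: 287 consistent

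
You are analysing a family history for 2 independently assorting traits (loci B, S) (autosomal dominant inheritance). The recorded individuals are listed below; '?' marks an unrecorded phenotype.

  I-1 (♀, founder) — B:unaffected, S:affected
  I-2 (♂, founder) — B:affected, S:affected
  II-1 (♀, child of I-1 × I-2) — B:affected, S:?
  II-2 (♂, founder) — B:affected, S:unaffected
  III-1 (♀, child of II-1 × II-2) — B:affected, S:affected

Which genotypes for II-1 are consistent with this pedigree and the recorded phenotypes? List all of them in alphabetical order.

B/I-1 un ·: bb
B/I-2 aff ·: Bb|BB
B/II-1 aff I-1×I-2: Bb
B/II-2 aff ·: Bb|BB
B/III-1 aff II-1×II-2: Bb|BB
⇒ B over [I-1,I-2,II-1,II-2,III-1]: 8 consistent
S/I-1 aff ·: Ss|SS
S/I-2 aff ·: Ss|SS
S/II-1 ? I-1×I-2: Ss|SS
S/II-2 un ·: ss
S/III-1 aff II-1×II-2: Ss
⇒ S over [I-1,I-2,II-1,II-2,III-1]: 7 consistent

II-1 ∈ {Bb SS, Bb Ss}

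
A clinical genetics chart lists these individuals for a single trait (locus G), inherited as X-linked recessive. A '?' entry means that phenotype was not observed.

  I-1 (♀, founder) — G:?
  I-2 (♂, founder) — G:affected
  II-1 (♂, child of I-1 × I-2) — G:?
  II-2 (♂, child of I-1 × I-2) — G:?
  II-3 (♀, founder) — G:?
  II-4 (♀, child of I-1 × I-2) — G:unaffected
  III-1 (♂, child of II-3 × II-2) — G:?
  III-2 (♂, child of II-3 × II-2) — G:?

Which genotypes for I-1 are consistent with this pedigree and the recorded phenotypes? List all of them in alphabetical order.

I-1 ∈ {X^GX^G, X^GX^g}

G/I-1 ? ·: X^GX^G|X^GX^g
G/I-2 aff ·: X^gY
G/II-1 ? I-1×I-2: X^GY|X^gY
G/II-2 ? I-1×I-2: X^GY|X^gY
G/II-3 ? ·: X^GX^G|X^GX^g|X^gX^g
G/II-4 un I-1×I-2: X^GX^g
G/III-1 ? II-3×II-2: X^GY|X^gY
G/III-2 ? II-3×II-2: X^GY|X^gY
⇒ G over [I-1,I-2,II-1,II-2,II-3,II-4,III-1,III-2]: 30 consistent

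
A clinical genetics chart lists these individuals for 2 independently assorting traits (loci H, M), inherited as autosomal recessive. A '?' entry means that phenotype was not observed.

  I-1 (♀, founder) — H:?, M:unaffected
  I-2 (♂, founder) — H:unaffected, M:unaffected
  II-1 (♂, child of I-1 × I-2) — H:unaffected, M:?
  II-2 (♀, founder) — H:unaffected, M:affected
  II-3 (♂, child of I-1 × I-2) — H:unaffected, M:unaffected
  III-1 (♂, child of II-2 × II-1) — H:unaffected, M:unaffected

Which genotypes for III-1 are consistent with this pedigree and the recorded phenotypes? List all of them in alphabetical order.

III-1 ∈ {HH Mm, Hh Mm}

H/I-1 ? ·: HH|Hh|hh
H/I-2 un ·: HH|Hh
H/II-1 un I-1×I-2: HH|Hh
H/II-2 un ·: HH|Hh
H/II-3 un I-1×I-2: HH|Hh
H/III-1 un II-2×II-1: HH|Hh
⇒ H over [I-1,I-2,II-1,II-2,II-3,III-1]: 53 consistent
M/I-1 un ·: MM|Mm
M/I-2 un ·: MM|Mm
M/II-1 ? I-1×I-2: MM|Mm
M/II-2 aff ·: mm
M/II-3 un I-1×I-2: MM|Mm
M/III-1 un II-2×II-1: Mm
⇒ M over [I-1,I-2,II-1,II-2,II-3,III-1]: 13 consistent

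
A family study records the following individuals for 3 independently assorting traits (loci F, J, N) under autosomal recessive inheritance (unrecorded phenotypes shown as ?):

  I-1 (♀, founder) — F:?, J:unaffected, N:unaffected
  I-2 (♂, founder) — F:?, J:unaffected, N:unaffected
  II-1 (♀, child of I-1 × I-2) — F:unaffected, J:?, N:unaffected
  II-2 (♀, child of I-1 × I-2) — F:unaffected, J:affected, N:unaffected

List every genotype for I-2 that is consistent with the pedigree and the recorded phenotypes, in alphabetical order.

I-2 ∈ {FF Jj NN, FF Jj Nn, Ff Jj NN, Ff Jj Nn, ff Jj NN, ff Jj Nn}

F/I-1 ? ·: FF|Ff|ff
F/I-2 ? ·: FF|Ff|ff
F/II-1 un I-1×I-2: FF|Ff
F/II-2 un I-1×I-2: FF|Ff
⇒ F over [I-1,I-2,II-1,II-2]: 17 consistent
J/I-1 un ·: Jj
J/I-2 un ·: Jj
J/II-1 ? I-1×I-2: JJ|Jj|jj
J/II-2 aff I-1×I-2: jj
⇒ J over [I-1,I-2,II-1,II-2]: 3 consistent
N/I-1 un ·: NN|Nn
N/I-2 un ·: NN|Nn
N/II-1 un I-1×I-2: NN|Nn
N/II-2 un I-1×I-2: NN|Nn
⇒ N over [I-1,I-2,II-1,II-2]: 13 consistent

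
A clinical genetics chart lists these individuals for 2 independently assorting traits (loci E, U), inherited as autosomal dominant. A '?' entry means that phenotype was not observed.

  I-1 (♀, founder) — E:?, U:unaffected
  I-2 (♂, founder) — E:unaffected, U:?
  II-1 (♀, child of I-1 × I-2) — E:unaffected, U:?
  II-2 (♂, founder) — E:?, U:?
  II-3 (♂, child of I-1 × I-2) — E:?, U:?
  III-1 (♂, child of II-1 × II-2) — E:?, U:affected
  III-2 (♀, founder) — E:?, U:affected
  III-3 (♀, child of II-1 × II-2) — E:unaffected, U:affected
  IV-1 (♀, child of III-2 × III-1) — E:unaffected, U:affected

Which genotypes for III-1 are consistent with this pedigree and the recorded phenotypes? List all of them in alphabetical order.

E/I-1 ? ·: ee|Ee
E/I-2 un ·: ee
E/II-1 un I-1×I-2: ee
E/II-2 ? ·: ee|Ee
E/II-3 ? I-1×I-2: ee|Ee
E/III-1 ? II-1×II-2: ee|Ee
E/III-2 ? ·: ee|Ee
E/III-3 un II-1×II-2: ee
E/IV-1 un III-2×III-1: ee
⇒ E over [I-1,I-2,II-1,II-2,II-3,III-1,III-2,III-3,IV-1]: 18 consistent
U/I-1 un ·: uu
U/I-2 ? ·: uu|Uu|UU
U/II-1 ? I-1×I-2: uu|Uu
U/II-2 ? ·: uu|Uu|UU
U/II-3 ? I-1×I-2: uu|Uu
U/III-1 aff II-1×II-2: Uu|UU
U/III-2 aff ·: Uu|UU
U/III-3 aff II-1×II-2: Uu|UU
U/IV-1 aff III-2×III-1: Uu|UU
⇒ U over [I-1,I-2,II-1,II-2,II-3,III-1,III-2,III-3,IV-1]: 120 consistent

III-1 ∈ {Ee UU, Ee Uu, ee UU, ee Uu}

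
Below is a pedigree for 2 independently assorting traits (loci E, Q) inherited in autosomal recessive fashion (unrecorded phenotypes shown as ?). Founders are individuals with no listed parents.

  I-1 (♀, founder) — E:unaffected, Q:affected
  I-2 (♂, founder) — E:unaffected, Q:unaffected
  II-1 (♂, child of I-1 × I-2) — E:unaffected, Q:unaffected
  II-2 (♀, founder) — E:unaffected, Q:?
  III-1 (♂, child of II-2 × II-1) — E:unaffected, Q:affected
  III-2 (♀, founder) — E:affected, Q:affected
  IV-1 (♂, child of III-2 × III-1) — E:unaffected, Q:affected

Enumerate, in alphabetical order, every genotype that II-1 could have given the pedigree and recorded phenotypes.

II-1 ∈ {EE Qq, Ee Qq}

E/I-1 un ·: EE|Ee
E/I-2 un ·: EE|Ee
E/II-1 un I-1×I-2: EE|Ee
E/II-2 un ·: EE|Ee
E/III-1 un II-2×II-1: EE|Ee
E/III-2 aff ·: ee
E/IV-1 un III-2×III-1: Ee
⇒ E over [I-1,I-2,II-1,II-2,III-1,III-2,IV-1]: 24 consistent
Q/I-1 aff ·: qq
Q/I-2 un ·: QQ|Qq
Q/II-1 un I-1×I-2: Qq
Q/II-2 ? ·: Qq|qq
Q/III-1 aff II-2×II-1: qq
Q/III-2 aff ·: qq
Q/IV-1 aff III-2×III-1: qq
⇒ Q over [I-1,I-2,II-1,II-2,III-1,III-2,IV-1]: 4 consistent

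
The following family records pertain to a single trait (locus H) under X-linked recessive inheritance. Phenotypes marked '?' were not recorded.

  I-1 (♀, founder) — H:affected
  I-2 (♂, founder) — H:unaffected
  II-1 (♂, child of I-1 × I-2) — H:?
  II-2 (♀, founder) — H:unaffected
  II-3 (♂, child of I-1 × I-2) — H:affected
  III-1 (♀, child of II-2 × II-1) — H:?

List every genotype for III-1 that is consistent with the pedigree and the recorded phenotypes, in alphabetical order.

III-1 ∈ {X^HX^h, X^hX^h}

H/I-1 aff ·: X^hX^h
H/I-2 un ·: X^HY
H/II-1 ? I-1×I-2: X^hY
H/II-2 un ·: X^HX^H|X^HX^h
H/II-3 aff I-1×I-2: X^hY
H/III-1 ? II-2×II-1: X^HX^h|X^hX^h
⇒ H over [I-1,I-2,II-1,II-2,II-3,III-1]: 3 consistent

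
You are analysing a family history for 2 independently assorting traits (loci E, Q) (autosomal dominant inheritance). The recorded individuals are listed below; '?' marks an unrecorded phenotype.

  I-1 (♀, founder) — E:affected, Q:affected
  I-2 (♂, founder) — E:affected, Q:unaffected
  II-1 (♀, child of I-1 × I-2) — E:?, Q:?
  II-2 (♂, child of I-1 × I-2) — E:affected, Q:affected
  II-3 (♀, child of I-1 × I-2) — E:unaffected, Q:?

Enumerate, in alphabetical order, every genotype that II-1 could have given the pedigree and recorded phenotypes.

E/I-1 aff ·: Ee
E/I-2 aff ·: Ee
E/II-1 ? I-1×I-2: ee|Ee|EE
E/II-2 aff I-1×I-2: Ee|EE
E/II-3 un I-1×I-2: ee
⇒ E over [I-1,I-2,II-1,II-2,II-3]: 6 consistent
Q/I-1 aff ·: Qq|QQ
Q/I-2 un ·: qq
Q/II-1 ? I-1×I-2: qq|Qq
Q/II-2 aff I-1×I-2: Qq
Q/II-3 ? I-1×I-2: qq|Qq
⇒ Q over [I-1,I-2,II-1,II-2,II-3]: 5 consistent

II-1 ∈ {EE Qq, EE qq, Ee Qq, Ee qq, ee Qq, ee qq}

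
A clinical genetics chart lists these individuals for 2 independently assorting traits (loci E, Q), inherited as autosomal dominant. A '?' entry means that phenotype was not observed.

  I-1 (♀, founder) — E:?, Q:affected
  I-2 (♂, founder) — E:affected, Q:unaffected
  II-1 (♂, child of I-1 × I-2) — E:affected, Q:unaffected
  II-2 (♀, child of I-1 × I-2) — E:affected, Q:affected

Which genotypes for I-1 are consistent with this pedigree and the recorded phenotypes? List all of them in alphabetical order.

I-1 ∈ {EE Qq, Ee Qq, ee Qq}

E/I-1 ? ·: ee|Ee|EE
E/I-2 aff ·: Ee|EE
E/II-1 aff I-1×I-2: Ee|EE
E/II-2 aff I-1×I-2: Ee|EE
⇒ E over [I-1,I-2,II-1,II-2]: 15 consistent
Q/I-1 aff ·: Qq
Q/I-2 un ·: qq
Q/II-1 un I-1×I-2: qq
Q/II-2 aff I-1×I-2: Qq
⇒ Q over [I-1,I-2,II-1,II-2]: 1 consistent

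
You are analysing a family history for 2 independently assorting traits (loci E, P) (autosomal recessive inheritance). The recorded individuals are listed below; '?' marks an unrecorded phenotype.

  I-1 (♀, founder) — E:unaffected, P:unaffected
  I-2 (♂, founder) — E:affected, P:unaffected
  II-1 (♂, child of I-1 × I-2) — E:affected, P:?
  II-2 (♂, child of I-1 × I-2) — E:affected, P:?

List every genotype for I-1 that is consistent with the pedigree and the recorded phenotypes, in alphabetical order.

I-1 ∈ {Ee PP, Ee Pp}

E/I-1 un ·: Ee
E/I-2 aff ·: ee
E/II-1 aff I-1×I-2: ee
E/II-2 aff I-1×I-2: ee
⇒ E over [I-1,I-2,II-1,II-2]: 1 consistent
P/I-1 un ·: PP|Pp
P/I-2 un ·: PP|Pp
P/II-1 ? I-1×I-2: PP|Pp|pp
P/II-2 ? I-1×I-2: PP|Pp|pp
⇒ P over [I-1,I-2,II-1,II-2]: 18 consistent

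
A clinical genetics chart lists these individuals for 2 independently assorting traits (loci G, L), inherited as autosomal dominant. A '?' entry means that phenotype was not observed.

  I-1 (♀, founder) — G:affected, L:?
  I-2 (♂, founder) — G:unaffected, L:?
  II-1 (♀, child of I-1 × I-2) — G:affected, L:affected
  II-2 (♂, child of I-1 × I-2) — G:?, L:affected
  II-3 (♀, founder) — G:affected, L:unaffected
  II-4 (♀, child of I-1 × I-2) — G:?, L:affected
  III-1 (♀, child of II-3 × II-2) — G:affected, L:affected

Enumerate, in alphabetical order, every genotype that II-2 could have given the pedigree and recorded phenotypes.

II-2 ∈ {Gg LL, Gg Ll, gg LL, gg Ll}

G/I-1 aff ·: Gg|GG
G/I-2 un ·: gg
G/II-1 aff I-1×I-2: Gg
G/II-2 ? I-1×I-2: gg|Gg
G/II-3 aff ·: Gg|GG
G/II-4 ? I-1×I-2: gg|Gg
G/III-1 aff II-3×II-2: Gg|GG
⇒ G over [I-1,I-2,II-1,II-2,II-3,II-4,III-1]: 16 consistent
L/I-1 ? ·: ll|Ll|LL
L/I-2 ? ·: ll|Ll|LL
L/II-1 aff I-1×I-2: Ll|LL
L/II-2 aff I-1×I-2: Ll|LL
L/II-3 un ·: ll
L/II-4 aff I-1×I-2: Ll|LL
L/III-1 aff II-3×II-2: Ll
⇒ L over [I-1,I-2,II-1,II-2,II-3,II-4,III-1]: 29 consistent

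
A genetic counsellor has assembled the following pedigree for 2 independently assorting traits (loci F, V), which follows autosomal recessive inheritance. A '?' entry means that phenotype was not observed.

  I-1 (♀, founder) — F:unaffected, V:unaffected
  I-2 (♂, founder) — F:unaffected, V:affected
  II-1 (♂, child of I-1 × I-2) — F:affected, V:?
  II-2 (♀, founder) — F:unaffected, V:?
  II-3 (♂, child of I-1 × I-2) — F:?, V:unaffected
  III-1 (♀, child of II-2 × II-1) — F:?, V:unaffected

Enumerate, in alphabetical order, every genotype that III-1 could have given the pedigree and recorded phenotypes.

F/I-1 un ·: Ff
F/I-2 un ·: Ff
F/II-1 aff I-1×I-2: ff
F/II-2 un ·: FF|Ff
F/II-3 ? I-1×I-2: FF|Ff|ff
F/III-1 ? II-2×II-1: Ff|ff
⇒ F over [I-1,I-2,II-1,II-2,II-3,III-1]: 9 consistent
V/I-1 un ·: VV|Vv
V/I-2 aff ·: vv
V/II-1 ? I-1×I-2: Vv|vv
V/II-2 ? ·: VV|Vv|vv
V/II-3 un I-1×I-2: Vv
V/III-1 un II-2×II-1: VV|Vv
⇒ V over [I-1,I-2,II-1,II-2,II-3,III-1]: 12 consistent

III-1 ∈ {Ff VV, Ff Vv, ff VV, ff Vv}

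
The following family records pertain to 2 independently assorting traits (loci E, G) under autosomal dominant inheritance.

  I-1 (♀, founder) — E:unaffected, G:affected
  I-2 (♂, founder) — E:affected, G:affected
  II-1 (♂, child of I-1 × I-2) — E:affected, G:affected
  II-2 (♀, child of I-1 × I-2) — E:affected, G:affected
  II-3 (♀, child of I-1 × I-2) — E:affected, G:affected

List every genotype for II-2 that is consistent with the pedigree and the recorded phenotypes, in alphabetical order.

E/I-1 un ·: ee
E/I-2 aff ·: Ee|EE
E/II-1 aff I-1×I-2: Ee
E/II-2 aff I-1×I-2: Ee
E/II-3 aff I-1×I-2: Ee
⇒ E over [I-1,I-2,II-1,II-2,II-3]: 2 consistent
G/I-1 aff ·: Gg|GG
G/I-2 aff ·: Gg|GG
G/II-1 aff I-1×I-2: Gg|GG
G/II-2 aff I-1×I-2: Gg|GG
G/II-3 aff I-1×I-2: Gg|GG
⇒ G over [I-1,I-2,II-1,II-2,II-3]: 25 consistent

II-2 ∈ {Ee GG, Ee Gg}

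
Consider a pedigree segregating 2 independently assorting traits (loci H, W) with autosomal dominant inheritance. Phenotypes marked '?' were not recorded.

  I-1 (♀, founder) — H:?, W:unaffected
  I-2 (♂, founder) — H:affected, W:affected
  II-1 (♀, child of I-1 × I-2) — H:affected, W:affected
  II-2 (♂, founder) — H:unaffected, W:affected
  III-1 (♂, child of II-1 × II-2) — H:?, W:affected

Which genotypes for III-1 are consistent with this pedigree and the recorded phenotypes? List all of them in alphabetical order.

H/I-1 ? ·: hh|Hh|HH
H/I-2 aff ·: Hh|HH
H/II-1 aff I-1×I-2: Hh|HH
H/II-2 un ·: hh
H/III-1 ? II-1×II-2: hh|Hh
⇒ H over [I-1,I-2,II-1,II-2,III-1]: 14 consistent
W/I-1 un ·: ww
W/I-2 aff ·: Ww|WW
W/II-1 aff I-1×I-2: Ww
W/II-2 aff ·: Ww|WW
W/III-1 aff II-1×II-2: Ww|WW
⇒ W over [I-1,I-2,II-1,II-2,III-1]: 8 consistent

III-1 ∈ {Hh WW, Hh Ww, hh WW, hh Ww}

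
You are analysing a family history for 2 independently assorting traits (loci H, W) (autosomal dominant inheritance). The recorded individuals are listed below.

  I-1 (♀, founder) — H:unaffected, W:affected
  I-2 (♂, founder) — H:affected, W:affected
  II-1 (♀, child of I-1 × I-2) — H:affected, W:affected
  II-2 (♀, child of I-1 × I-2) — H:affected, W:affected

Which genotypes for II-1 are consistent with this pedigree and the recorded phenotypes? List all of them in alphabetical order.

H/I-1 un ·: hh
H/I-2 aff ·: Hh|HH
H/II-1 aff I-1×I-2: Hh
H/II-2 aff I-1×I-2: Hh
⇒ H over [I-1,I-2,II-1,II-2]: 2 consistent
W/I-1 aff ·: Ww|WW
W/I-2 aff ·: Ww|WW
W/II-1 aff I-1×I-2: Ww|WW
W/II-2 aff I-1×I-2: Ww|WW
⇒ W over [I-1,I-2,II-1,II-2]: 13 consistent

II-1 ∈ {Hh WW, Hh Ww}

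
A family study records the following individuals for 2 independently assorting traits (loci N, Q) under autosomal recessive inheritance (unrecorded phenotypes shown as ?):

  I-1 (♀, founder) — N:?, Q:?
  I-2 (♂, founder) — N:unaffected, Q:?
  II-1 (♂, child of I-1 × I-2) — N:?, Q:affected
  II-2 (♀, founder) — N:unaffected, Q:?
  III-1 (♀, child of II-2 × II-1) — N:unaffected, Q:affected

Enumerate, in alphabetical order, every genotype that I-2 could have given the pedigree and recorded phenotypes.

I-2 ∈ {NN Qq, NN qq, Nn Qq, Nn qq}

N/I-1 ? ·: NN|Nn|nn
N/I-2 un ·: NN|Nn
N/II-1 ? I-1×I-2: NN|Nn|nn
N/II-2 un ·: NN|Nn
N/III-1 un II-2×II-1: NN|Nn
⇒ N over [I-1,I-2,II-1,II-2,III-1]: 36 consistent
Q/I-1 ? ·: Qq|qq
Q/I-2 ? ·: Qq|qq
Q/II-1 aff I-1×I-2: qq
Q/II-2 ? ·: Qq|qq
Q/III-1 aff II-2×II-1: qq
⇒ Q over [I-1,I-2,II-1,II-2,III-1]: 8 consistent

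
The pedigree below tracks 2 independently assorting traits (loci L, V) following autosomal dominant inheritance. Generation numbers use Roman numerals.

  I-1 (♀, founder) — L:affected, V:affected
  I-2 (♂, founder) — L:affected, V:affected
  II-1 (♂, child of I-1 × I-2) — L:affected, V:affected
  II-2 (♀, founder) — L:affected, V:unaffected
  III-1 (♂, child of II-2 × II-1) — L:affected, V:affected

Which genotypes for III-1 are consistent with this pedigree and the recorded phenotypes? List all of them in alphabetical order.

III-1 ∈ {LL Vv, Ll Vv}

L/I-1 aff ·: Ll|LL
L/I-2 aff ·: Ll|LL
L/II-1 aff I-1×I-2: Ll|LL
L/II-2 aff ·: Ll|LL
L/III-1 aff II-2×II-1: Ll|LL
⇒ L over [I-1,I-2,II-1,II-2,III-1]: 24 consistent
V/I-1 aff ·: Vv|VV
V/I-2 aff ·: Vv|VV
V/II-1 aff I-1×I-2: Vv|VV
V/II-2 un ·: vv
V/III-1 aff II-2×II-1: Vv
⇒ V over [I-1,I-2,II-1,II-2,III-1]: 7 consistent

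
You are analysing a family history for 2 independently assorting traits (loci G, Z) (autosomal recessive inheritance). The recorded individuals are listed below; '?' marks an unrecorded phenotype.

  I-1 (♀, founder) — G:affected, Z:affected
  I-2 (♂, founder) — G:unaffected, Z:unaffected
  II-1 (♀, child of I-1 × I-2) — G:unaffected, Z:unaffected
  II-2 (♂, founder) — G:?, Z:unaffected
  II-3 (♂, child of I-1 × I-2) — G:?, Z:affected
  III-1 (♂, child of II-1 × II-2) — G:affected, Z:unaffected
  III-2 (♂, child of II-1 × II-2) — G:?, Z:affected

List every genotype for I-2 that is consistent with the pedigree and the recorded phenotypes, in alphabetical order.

I-2 ∈ {GG Zz, Gg Zz}

G/I-1 aff ·: gg
G/I-2 un ·: GG|Gg
G/II-1 un I-1×I-2: Gg
G/II-2 ? ·: Gg|gg
G/II-3 ? I-1×I-2: Gg|gg
G/III-1 aff II-1×II-2: gg
G/III-2 ? II-1×II-2: GG|Gg|gg
⇒ G over [I-1,I-2,II-1,II-2,II-3,III-1,III-2]: 15 consistent
Z/I-1 aff ·: zz
Z/I-2 un ·: Zz
Z/II-1 un I-1×I-2: Zz
Z/II-2 un ·: Zz
Z/II-3 aff I-1×I-2: zz
Z/III-1 un II-1×II-2: ZZ|Zz
Z/III-2 aff II-1×II-2: zz
⇒ Z over [I-1,I-2,II-1,II-2,II-3,III-1,III-2]: 2 consistent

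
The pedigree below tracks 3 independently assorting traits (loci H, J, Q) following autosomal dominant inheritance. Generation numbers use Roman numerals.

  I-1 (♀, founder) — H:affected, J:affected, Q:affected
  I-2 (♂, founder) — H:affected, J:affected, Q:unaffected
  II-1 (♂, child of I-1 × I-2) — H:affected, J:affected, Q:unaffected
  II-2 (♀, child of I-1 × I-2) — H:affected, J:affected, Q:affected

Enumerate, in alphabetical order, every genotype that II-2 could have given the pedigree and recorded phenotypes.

H/I-1 aff ·: Hh|HH
H/I-2 aff ·: Hh|HH
H/II-1 aff I-1×I-2: Hh|HH
H/II-2 aff I-1×I-2: Hh|HH
⇒ H over [I-1,I-2,II-1,II-2]: 13 consistent
J/I-1 aff ·: Jj|JJ
J/I-2 aff ·: Jj|JJ
J/II-1 aff I-1×I-2: Jj|JJ
J/II-2 aff I-1×I-2: Jj|JJ
⇒ J over [I-1,I-2,II-1,II-2]: 13 consistent
Q/I-1 aff ·: Qq
Q/I-2 un ·: qq
Q/II-1 un I-1×I-2: qq
Q/II-2 aff I-1×I-2: Qq
⇒ Q over [I-1,I-2,II-1,II-2]: 1 consistent

II-2 ∈ {HH JJ Qq, HH Jj Qq, Hh JJ Qq, Hh Jj Qq}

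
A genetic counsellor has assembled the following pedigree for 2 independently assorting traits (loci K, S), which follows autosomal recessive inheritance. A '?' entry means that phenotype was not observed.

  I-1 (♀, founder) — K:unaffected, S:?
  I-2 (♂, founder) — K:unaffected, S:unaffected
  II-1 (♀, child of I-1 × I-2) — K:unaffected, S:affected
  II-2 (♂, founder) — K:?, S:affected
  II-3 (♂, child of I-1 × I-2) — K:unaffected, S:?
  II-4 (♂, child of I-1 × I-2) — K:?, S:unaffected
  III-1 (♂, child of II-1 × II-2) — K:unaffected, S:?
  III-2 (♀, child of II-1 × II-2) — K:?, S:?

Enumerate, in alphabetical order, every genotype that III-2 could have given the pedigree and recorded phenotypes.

III-2 ∈ {KK ss, Kk ss, kk ss}

K/I-1 un ·: KK|Kk
K/I-2 un ·: KK|Kk
K/II-1 un I-1×I-2: KK|Kk
K/II-2 ? ·: KK|Kk|kk
K/II-3 un I-1×I-2: KK|Kk
K/II-4 ? I-1×I-2: KK|Kk|kk
K/III-1 un II-1×II-2: KK|Kk
K/III-2 ? II-1×II-2: KK|Kk|kk
⇒ K over [I-1,I-2,II-1,II-2,II-3,II-4,III-1,III-2]: 258 consistent
S/I-1 ? ·: Ss|ss
S/I-2 un ·: Ss
S/II-1 aff I-1×I-2: ss
S/II-2 aff ·: ss
S/II-3 ? I-1×I-2: SS|Ss|ss
S/II-4 un I-1×I-2: SS|Ss
S/III-1 ? II-1×II-2: ss
S/III-2 ? II-1×II-2: ss
⇒ S over [I-1,I-2,II-1,II-2,II-3,II-4,III-1,III-2]: 8 consistent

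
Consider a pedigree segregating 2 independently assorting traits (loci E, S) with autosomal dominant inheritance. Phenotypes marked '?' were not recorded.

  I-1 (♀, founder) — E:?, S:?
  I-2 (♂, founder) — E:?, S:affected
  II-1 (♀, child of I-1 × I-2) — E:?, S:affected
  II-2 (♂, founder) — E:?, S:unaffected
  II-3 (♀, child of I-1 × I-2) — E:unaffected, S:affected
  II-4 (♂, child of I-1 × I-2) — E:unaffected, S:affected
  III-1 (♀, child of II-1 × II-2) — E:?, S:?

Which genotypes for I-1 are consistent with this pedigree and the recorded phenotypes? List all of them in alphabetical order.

I-1 ∈ {Ee SS, Ee Ss, Ee ss, ee SS, ee Ss, ee ss}

E/I-1 ? ·: ee|Ee
E/I-2 ? ·: ee|Ee
E/II-1 ? I-1×I-2: ee|Ee|EE
E/II-2 ? ·: ee|Ee|EE
E/II-3 un I-1×I-2: ee
E/II-4 un I-1×I-2: ee
E/III-1 ? II-1×II-2: ee|Ee|EE
⇒ E over [I-1,I-2,II-1,II-2,II-3,II-4,III-1]: 41 consistent
S/I-1 ? ·: ss|Ss|SS
S/I-2 aff ·: Ss|SS
S/II-1 aff I-1×I-2: Ss|SS
S/II-2 un ·: ss
S/II-3 aff I-1×I-2: Ss|SS
S/II-4 aff I-1×I-2: Ss|SS
S/III-1 ? II-1×II-2: ss|Ss
⇒ S over [I-1,I-2,II-1,II-2,II-3,II-4,III-1]: 41 consistent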